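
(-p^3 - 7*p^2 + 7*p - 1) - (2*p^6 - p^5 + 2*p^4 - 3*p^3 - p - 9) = -2*p^6 + p^5 - 2*p^4 + 2*p^3 - 7*p^2 + 8*p + 8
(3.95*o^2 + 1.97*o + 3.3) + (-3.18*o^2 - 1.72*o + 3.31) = 0.77*o^2 + 0.25*o + 6.61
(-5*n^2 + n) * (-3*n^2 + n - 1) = 15*n^4 - 8*n^3 + 6*n^2 - n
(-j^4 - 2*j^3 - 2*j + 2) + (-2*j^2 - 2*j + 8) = -j^4 - 2*j^3 - 2*j^2 - 4*j + 10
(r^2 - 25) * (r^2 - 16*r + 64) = r^4 - 16*r^3 + 39*r^2 + 400*r - 1600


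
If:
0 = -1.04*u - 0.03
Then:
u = -0.03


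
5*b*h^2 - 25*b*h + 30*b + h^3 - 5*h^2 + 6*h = (5*b + h)*(h - 3)*(h - 2)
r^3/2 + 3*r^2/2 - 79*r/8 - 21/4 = (r/2 + 1/4)*(r - 7/2)*(r + 6)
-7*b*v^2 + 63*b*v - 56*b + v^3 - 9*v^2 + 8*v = (-7*b + v)*(v - 8)*(v - 1)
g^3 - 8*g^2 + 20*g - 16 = (g - 4)*(g - 2)^2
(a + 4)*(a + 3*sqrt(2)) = a^2 + 4*a + 3*sqrt(2)*a + 12*sqrt(2)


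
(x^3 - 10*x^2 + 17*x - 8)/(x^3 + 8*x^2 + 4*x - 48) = (x^3 - 10*x^2 + 17*x - 8)/(x^3 + 8*x^2 + 4*x - 48)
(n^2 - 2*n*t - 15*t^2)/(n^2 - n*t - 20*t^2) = (n + 3*t)/(n + 4*t)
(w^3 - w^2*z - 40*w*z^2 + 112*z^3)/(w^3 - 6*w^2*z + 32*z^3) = (w + 7*z)/(w + 2*z)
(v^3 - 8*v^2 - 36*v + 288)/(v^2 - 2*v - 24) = (v^2 - 2*v - 48)/(v + 4)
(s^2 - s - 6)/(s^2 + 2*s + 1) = (s^2 - s - 6)/(s^2 + 2*s + 1)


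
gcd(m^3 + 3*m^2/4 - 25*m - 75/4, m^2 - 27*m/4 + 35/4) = m - 5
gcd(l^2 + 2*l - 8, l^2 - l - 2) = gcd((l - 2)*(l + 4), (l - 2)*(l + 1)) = l - 2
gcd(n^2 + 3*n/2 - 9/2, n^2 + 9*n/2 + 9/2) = n + 3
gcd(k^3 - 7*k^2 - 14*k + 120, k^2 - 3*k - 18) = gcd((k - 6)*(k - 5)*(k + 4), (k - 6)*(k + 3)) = k - 6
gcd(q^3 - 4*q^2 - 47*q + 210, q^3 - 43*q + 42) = q^2 + q - 42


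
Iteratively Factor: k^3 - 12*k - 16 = (k - 4)*(k^2 + 4*k + 4) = (k - 4)*(k + 2)*(k + 2)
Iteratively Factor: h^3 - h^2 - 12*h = (h + 3)*(h^2 - 4*h) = h*(h + 3)*(h - 4)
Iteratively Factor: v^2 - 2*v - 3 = (v - 3)*(v + 1)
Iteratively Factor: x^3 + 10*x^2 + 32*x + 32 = (x + 2)*(x^2 + 8*x + 16) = (x + 2)*(x + 4)*(x + 4)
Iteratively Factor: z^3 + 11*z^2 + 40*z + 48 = (z + 3)*(z^2 + 8*z + 16) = (z + 3)*(z + 4)*(z + 4)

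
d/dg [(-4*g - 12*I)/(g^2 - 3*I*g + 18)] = 4/(g^2 - 12*I*g - 36)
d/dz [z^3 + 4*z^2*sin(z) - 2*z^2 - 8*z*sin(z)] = 4*z^2*cos(z) + 3*z^2 - 8*sqrt(2)*z*cos(z + pi/4) - 4*z - 8*sin(z)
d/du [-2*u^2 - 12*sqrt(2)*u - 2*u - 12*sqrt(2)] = -4*u - 12*sqrt(2) - 2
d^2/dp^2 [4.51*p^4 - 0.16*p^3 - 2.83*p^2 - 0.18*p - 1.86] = 54.12*p^2 - 0.96*p - 5.66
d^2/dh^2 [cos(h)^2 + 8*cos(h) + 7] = -8*cos(h) - 2*cos(2*h)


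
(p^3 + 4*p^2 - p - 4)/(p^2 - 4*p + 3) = (p^2 + 5*p + 4)/(p - 3)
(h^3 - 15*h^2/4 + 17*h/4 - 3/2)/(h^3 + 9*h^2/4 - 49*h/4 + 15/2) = (h - 1)/(h + 5)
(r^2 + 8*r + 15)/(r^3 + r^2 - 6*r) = (r + 5)/(r*(r - 2))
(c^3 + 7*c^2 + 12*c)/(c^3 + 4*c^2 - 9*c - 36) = c/(c - 3)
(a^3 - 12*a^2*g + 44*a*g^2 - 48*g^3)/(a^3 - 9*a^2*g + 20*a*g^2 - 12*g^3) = (a - 4*g)/(a - g)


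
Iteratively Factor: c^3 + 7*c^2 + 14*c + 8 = (c + 1)*(c^2 + 6*c + 8) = (c + 1)*(c + 2)*(c + 4)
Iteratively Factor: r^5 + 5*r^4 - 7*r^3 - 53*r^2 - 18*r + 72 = (r - 1)*(r^4 + 6*r^3 - r^2 - 54*r - 72) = (r - 1)*(r + 4)*(r^3 + 2*r^2 - 9*r - 18) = (r - 1)*(r + 3)*(r + 4)*(r^2 - r - 6) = (r - 3)*(r - 1)*(r + 3)*(r + 4)*(r + 2)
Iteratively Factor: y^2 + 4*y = (y + 4)*(y)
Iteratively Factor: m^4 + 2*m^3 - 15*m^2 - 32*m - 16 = (m + 4)*(m^3 - 2*m^2 - 7*m - 4) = (m + 1)*(m + 4)*(m^2 - 3*m - 4) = (m + 1)^2*(m + 4)*(m - 4)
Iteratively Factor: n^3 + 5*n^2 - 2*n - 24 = (n + 3)*(n^2 + 2*n - 8) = (n + 3)*(n + 4)*(n - 2)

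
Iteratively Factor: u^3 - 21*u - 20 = (u + 4)*(u^2 - 4*u - 5) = (u + 1)*(u + 4)*(u - 5)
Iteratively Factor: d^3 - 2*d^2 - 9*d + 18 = (d - 3)*(d^2 + d - 6) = (d - 3)*(d - 2)*(d + 3)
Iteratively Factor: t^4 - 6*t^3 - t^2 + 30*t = (t + 2)*(t^3 - 8*t^2 + 15*t) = t*(t + 2)*(t^2 - 8*t + 15) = t*(t - 5)*(t + 2)*(t - 3)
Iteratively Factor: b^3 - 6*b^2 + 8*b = (b - 4)*(b^2 - 2*b) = (b - 4)*(b - 2)*(b)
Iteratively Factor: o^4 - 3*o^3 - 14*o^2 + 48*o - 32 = (o - 1)*(o^3 - 2*o^2 - 16*o + 32) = (o - 2)*(o - 1)*(o^2 - 16) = (o - 4)*(o - 2)*(o - 1)*(o + 4)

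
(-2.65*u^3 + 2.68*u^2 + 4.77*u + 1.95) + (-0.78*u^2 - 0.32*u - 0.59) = -2.65*u^3 + 1.9*u^2 + 4.45*u + 1.36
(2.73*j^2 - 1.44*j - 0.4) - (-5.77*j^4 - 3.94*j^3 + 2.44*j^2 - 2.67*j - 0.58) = 5.77*j^4 + 3.94*j^3 + 0.29*j^2 + 1.23*j + 0.18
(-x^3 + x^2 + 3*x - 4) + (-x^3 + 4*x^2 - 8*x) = -2*x^3 + 5*x^2 - 5*x - 4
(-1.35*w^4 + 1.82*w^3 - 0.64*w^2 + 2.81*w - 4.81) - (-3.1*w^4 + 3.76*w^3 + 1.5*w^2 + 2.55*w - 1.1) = 1.75*w^4 - 1.94*w^3 - 2.14*w^2 + 0.26*w - 3.71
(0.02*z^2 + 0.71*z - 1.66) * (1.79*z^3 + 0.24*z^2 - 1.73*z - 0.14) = 0.0358*z^5 + 1.2757*z^4 - 2.8356*z^3 - 1.6295*z^2 + 2.7724*z + 0.2324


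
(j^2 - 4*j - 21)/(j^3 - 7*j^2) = (j + 3)/j^2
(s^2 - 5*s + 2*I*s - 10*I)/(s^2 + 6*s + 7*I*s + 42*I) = (s^2 + s*(-5 + 2*I) - 10*I)/(s^2 + s*(6 + 7*I) + 42*I)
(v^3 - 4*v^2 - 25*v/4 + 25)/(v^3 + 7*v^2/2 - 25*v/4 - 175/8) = 2*(v - 4)/(2*v + 7)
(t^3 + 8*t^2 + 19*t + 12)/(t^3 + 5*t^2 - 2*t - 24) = (t + 1)/(t - 2)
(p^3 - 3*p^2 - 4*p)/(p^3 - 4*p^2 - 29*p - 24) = p*(p - 4)/(p^2 - 5*p - 24)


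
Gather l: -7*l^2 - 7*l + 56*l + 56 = -7*l^2 + 49*l + 56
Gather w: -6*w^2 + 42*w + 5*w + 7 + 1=-6*w^2 + 47*w + 8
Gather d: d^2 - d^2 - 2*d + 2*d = 0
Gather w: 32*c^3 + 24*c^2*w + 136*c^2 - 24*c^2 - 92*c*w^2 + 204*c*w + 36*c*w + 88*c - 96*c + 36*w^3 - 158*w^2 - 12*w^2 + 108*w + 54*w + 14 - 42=32*c^3 + 112*c^2 - 8*c + 36*w^3 + w^2*(-92*c - 170) + w*(24*c^2 + 240*c + 162) - 28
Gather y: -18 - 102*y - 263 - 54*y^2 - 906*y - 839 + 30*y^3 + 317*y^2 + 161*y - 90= 30*y^3 + 263*y^2 - 847*y - 1210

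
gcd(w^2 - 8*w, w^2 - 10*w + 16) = w - 8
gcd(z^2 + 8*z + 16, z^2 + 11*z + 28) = z + 4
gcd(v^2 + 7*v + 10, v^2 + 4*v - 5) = v + 5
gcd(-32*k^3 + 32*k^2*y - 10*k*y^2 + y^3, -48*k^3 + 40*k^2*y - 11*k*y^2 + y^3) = 16*k^2 - 8*k*y + y^2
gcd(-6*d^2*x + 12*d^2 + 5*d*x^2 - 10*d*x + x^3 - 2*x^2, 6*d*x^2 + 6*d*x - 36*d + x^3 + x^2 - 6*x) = 6*d*x - 12*d + x^2 - 2*x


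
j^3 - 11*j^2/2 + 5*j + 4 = (j - 4)*(j - 2)*(j + 1/2)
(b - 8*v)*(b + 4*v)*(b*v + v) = b^3*v - 4*b^2*v^2 + b^2*v - 32*b*v^3 - 4*b*v^2 - 32*v^3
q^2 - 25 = (q - 5)*(q + 5)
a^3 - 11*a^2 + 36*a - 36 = (a - 6)*(a - 3)*(a - 2)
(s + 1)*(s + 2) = s^2 + 3*s + 2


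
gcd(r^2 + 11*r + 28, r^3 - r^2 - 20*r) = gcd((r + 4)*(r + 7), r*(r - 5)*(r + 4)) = r + 4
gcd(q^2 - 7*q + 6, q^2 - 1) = q - 1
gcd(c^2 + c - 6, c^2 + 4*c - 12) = c - 2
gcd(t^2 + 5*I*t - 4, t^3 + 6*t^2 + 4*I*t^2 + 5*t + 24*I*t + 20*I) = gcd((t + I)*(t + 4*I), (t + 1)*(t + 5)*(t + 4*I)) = t + 4*I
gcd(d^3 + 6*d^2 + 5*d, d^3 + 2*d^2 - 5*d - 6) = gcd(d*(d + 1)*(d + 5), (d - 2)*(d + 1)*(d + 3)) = d + 1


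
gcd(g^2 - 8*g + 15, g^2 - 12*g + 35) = g - 5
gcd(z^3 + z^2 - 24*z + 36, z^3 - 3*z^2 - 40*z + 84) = z^2 + 4*z - 12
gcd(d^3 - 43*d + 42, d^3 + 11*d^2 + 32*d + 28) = d + 7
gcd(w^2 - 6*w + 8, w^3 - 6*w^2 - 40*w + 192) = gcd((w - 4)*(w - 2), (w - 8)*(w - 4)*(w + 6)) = w - 4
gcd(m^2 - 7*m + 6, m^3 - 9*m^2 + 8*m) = m - 1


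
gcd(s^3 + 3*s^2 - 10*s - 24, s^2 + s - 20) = 1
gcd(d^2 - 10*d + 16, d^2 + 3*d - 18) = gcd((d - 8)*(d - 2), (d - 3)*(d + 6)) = 1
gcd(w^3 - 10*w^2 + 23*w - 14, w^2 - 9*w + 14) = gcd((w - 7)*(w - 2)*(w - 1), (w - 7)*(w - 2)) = w^2 - 9*w + 14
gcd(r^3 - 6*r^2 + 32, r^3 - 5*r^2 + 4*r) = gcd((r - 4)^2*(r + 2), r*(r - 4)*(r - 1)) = r - 4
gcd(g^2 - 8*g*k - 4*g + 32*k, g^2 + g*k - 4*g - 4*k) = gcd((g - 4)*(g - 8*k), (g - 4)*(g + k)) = g - 4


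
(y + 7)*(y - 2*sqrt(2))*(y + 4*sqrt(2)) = y^3 + 2*sqrt(2)*y^2 + 7*y^2 - 16*y + 14*sqrt(2)*y - 112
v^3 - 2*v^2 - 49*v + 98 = (v - 7)*(v - 2)*(v + 7)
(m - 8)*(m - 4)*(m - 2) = m^3 - 14*m^2 + 56*m - 64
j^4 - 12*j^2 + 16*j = j*(j - 2)^2*(j + 4)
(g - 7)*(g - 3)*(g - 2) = g^3 - 12*g^2 + 41*g - 42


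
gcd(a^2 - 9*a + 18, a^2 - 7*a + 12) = a - 3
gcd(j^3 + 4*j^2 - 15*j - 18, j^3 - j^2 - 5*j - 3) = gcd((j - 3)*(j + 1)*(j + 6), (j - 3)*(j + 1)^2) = j^2 - 2*j - 3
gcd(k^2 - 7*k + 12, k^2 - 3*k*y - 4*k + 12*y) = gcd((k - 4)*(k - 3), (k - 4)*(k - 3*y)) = k - 4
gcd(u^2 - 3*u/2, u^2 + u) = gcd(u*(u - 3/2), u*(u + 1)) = u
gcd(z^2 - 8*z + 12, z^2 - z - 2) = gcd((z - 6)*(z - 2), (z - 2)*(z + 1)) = z - 2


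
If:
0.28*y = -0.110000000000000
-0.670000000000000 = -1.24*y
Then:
No Solution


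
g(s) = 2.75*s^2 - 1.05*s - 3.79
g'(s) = 5.5*s - 1.05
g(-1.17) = 1.20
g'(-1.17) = -7.48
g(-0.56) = -2.34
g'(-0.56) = -4.13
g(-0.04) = -3.74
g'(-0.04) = -1.27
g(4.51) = 47.41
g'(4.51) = 23.76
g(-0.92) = -0.50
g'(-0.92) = -6.11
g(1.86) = 3.77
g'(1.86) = 9.18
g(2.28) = 8.11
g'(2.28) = 11.49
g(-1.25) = 1.82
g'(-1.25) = -7.92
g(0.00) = -3.79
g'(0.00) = -1.05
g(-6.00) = 101.51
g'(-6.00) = -34.05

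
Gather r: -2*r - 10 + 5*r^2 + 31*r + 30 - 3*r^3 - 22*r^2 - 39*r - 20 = -3*r^3 - 17*r^2 - 10*r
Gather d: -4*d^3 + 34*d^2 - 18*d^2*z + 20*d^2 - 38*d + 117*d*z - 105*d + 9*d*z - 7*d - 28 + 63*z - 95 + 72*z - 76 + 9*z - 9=-4*d^3 + d^2*(54 - 18*z) + d*(126*z - 150) + 144*z - 208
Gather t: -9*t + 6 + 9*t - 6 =0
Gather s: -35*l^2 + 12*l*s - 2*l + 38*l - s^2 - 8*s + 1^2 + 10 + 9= -35*l^2 + 36*l - s^2 + s*(12*l - 8) + 20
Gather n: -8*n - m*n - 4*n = n*(-m - 12)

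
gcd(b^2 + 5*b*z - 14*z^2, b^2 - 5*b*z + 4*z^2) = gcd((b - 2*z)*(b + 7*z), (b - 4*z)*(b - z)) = 1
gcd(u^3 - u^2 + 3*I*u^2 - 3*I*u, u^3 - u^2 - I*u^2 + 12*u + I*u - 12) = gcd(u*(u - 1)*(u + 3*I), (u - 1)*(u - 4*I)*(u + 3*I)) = u^2 + u*(-1 + 3*I) - 3*I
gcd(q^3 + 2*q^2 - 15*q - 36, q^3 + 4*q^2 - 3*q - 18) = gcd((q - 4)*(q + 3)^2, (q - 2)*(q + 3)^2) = q^2 + 6*q + 9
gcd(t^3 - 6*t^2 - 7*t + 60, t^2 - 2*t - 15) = t^2 - 2*t - 15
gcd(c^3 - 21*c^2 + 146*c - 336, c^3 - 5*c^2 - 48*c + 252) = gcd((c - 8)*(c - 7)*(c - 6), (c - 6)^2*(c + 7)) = c - 6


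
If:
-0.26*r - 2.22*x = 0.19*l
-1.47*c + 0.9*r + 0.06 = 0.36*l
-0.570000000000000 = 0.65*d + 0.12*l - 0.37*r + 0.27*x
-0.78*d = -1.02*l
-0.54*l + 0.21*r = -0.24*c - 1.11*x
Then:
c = 3.42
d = 2.73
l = 2.09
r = 6.35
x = -0.92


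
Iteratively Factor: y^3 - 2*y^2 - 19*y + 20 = (y + 4)*(y^2 - 6*y + 5) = (y - 1)*(y + 4)*(y - 5)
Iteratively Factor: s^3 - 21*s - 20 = (s - 5)*(s^2 + 5*s + 4) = (s - 5)*(s + 4)*(s + 1)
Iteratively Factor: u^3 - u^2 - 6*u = (u + 2)*(u^2 - 3*u) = (u - 3)*(u + 2)*(u)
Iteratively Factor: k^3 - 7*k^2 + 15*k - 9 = (k - 3)*(k^2 - 4*k + 3) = (k - 3)^2*(k - 1)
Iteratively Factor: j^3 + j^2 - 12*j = (j + 4)*(j^2 - 3*j) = j*(j + 4)*(j - 3)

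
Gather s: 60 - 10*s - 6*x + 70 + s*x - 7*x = s*(x - 10) - 13*x + 130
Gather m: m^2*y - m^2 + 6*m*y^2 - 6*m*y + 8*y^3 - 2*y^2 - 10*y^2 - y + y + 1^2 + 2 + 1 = m^2*(y - 1) + m*(6*y^2 - 6*y) + 8*y^3 - 12*y^2 + 4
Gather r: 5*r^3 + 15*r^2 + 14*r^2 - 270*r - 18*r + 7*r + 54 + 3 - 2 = 5*r^3 + 29*r^2 - 281*r + 55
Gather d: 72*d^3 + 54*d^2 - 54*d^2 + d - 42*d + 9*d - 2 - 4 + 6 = 72*d^3 - 32*d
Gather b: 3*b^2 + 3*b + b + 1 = 3*b^2 + 4*b + 1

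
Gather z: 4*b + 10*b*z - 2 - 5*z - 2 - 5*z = 4*b + z*(10*b - 10) - 4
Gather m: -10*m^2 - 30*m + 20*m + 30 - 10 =-10*m^2 - 10*m + 20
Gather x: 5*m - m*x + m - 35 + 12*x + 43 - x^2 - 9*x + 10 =6*m - x^2 + x*(3 - m) + 18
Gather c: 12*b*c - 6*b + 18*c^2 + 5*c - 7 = -6*b + 18*c^2 + c*(12*b + 5) - 7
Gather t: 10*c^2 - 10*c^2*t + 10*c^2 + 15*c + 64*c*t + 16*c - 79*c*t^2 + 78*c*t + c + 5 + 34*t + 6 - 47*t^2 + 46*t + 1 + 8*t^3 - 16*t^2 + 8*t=20*c^2 + 32*c + 8*t^3 + t^2*(-79*c - 63) + t*(-10*c^2 + 142*c + 88) + 12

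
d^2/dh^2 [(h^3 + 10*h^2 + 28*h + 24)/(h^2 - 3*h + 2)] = 2*(65*h^3 - 6*h^2 - 372*h + 376)/(h^6 - 9*h^5 + 33*h^4 - 63*h^3 + 66*h^2 - 36*h + 8)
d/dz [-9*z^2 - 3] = -18*z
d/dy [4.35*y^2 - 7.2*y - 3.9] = 8.7*y - 7.2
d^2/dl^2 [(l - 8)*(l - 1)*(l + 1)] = 6*l - 16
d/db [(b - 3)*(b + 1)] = 2*b - 2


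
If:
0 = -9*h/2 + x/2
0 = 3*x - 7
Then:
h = 7/27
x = 7/3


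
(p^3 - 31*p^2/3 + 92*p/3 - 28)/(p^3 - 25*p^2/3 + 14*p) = (p - 2)/p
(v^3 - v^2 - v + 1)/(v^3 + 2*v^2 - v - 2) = (v - 1)/(v + 2)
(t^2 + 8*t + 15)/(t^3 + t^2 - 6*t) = (t + 5)/(t*(t - 2))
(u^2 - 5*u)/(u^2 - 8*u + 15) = u/(u - 3)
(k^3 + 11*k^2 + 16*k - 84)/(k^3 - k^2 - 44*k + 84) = (k + 6)/(k - 6)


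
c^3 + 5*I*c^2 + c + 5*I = (c - I)*(c + I)*(c + 5*I)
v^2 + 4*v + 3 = (v + 1)*(v + 3)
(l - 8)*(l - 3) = l^2 - 11*l + 24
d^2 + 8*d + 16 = (d + 4)^2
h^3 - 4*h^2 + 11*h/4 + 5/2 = (h - 5/2)*(h - 2)*(h + 1/2)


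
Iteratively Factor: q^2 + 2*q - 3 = (q - 1)*(q + 3)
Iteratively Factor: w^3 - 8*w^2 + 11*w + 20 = (w - 4)*(w^2 - 4*w - 5) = (w - 5)*(w - 4)*(w + 1)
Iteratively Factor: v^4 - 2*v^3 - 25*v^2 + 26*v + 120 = (v - 3)*(v^3 + v^2 - 22*v - 40) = (v - 3)*(v + 2)*(v^2 - v - 20) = (v - 5)*(v - 3)*(v + 2)*(v + 4)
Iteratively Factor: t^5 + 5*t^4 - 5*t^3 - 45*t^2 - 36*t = (t + 4)*(t^4 + t^3 - 9*t^2 - 9*t) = (t + 3)*(t + 4)*(t^3 - 2*t^2 - 3*t) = (t + 1)*(t + 3)*(t + 4)*(t^2 - 3*t) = t*(t + 1)*(t + 3)*(t + 4)*(t - 3)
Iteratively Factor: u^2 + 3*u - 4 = (u - 1)*(u + 4)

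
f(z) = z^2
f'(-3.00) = -6.00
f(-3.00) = 9.00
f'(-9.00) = -18.00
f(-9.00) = 81.00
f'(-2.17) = -4.34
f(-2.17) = 4.71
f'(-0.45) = -0.90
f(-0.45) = 0.20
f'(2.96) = 5.92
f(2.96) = 8.76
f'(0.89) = 1.78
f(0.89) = 0.79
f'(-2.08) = -4.16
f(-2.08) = 4.33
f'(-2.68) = -5.36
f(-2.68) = 7.18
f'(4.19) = 8.38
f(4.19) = 17.56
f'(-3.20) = -6.40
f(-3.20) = 10.24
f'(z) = 2*z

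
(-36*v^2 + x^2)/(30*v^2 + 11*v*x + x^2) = (-6*v + x)/(5*v + x)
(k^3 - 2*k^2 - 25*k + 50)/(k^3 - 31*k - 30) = (k^2 - 7*k + 10)/(k^2 - 5*k - 6)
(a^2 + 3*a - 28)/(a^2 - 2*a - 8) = (a + 7)/(a + 2)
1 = 1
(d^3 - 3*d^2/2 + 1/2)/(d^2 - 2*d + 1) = d + 1/2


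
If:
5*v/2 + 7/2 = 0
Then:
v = -7/5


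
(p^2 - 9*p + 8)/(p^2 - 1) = (p - 8)/(p + 1)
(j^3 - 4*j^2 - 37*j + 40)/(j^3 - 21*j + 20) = (j - 8)/(j - 4)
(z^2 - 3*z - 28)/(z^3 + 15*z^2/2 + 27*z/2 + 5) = 2*(z^2 - 3*z - 28)/(2*z^3 + 15*z^2 + 27*z + 10)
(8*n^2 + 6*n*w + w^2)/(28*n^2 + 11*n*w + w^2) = (2*n + w)/(7*n + w)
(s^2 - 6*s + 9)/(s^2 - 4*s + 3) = (s - 3)/(s - 1)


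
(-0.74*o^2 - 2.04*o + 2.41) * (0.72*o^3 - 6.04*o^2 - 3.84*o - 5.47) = -0.5328*o^5 + 3.0008*o^4 + 16.8984*o^3 - 2.675*o^2 + 1.9044*o - 13.1827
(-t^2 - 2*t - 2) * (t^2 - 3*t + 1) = -t^4 + t^3 + 3*t^2 + 4*t - 2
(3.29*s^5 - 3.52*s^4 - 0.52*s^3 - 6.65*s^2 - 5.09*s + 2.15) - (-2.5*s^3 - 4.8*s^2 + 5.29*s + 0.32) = 3.29*s^5 - 3.52*s^4 + 1.98*s^3 - 1.85*s^2 - 10.38*s + 1.83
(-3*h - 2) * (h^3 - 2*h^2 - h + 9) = -3*h^4 + 4*h^3 + 7*h^2 - 25*h - 18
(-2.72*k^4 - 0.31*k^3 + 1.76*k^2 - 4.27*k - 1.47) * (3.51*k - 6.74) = -9.5472*k^5 + 17.2447*k^4 + 8.267*k^3 - 26.8501*k^2 + 23.6201*k + 9.9078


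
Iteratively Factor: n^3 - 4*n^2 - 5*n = (n)*(n^2 - 4*n - 5) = n*(n + 1)*(n - 5)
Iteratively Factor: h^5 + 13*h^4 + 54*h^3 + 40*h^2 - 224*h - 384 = (h + 4)*(h^4 + 9*h^3 + 18*h^2 - 32*h - 96) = (h + 4)^2*(h^3 + 5*h^2 - 2*h - 24) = (h - 2)*(h + 4)^2*(h^2 + 7*h + 12) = (h - 2)*(h + 4)^3*(h + 3)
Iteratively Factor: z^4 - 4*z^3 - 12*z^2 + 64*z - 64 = (z - 2)*(z^3 - 2*z^2 - 16*z + 32) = (z - 4)*(z - 2)*(z^2 + 2*z - 8) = (z - 4)*(z - 2)^2*(z + 4)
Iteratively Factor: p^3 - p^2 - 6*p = (p - 3)*(p^2 + 2*p) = p*(p - 3)*(p + 2)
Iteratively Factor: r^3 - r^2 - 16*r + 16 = (r - 4)*(r^2 + 3*r - 4) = (r - 4)*(r - 1)*(r + 4)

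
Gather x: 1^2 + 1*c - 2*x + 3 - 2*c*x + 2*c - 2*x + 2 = 3*c + x*(-2*c - 4) + 6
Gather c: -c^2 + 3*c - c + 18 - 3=-c^2 + 2*c + 15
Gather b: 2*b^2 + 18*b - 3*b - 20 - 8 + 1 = 2*b^2 + 15*b - 27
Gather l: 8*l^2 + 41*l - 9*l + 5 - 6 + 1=8*l^2 + 32*l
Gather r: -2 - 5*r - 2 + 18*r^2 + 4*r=18*r^2 - r - 4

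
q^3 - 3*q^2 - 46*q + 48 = (q - 8)*(q - 1)*(q + 6)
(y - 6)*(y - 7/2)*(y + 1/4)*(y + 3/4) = y^4 - 17*y^3/2 + 187*y^2/16 + 615*y/32 + 63/16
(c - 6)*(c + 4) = c^2 - 2*c - 24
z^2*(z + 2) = z^3 + 2*z^2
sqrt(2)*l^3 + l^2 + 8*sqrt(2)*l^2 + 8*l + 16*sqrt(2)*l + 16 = (l + 4)^2*(sqrt(2)*l + 1)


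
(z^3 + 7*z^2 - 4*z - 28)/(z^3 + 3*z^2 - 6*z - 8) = (z^2 + 9*z + 14)/(z^2 + 5*z + 4)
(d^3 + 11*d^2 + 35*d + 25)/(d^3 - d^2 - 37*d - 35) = (d + 5)/(d - 7)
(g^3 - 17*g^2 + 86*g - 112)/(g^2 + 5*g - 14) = (g^2 - 15*g + 56)/(g + 7)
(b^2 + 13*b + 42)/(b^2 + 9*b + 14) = (b + 6)/(b + 2)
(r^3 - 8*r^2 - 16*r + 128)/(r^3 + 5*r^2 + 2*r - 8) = (r^2 - 12*r + 32)/(r^2 + r - 2)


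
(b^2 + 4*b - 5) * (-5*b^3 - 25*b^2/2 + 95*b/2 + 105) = -5*b^5 - 65*b^4/2 + 45*b^3/2 + 715*b^2/2 + 365*b/2 - 525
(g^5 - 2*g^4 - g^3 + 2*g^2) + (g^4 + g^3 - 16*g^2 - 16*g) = g^5 - g^4 - 14*g^2 - 16*g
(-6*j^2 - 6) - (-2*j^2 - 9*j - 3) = -4*j^2 + 9*j - 3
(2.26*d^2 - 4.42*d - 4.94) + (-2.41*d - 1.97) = 2.26*d^2 - 6.83*d - 6.91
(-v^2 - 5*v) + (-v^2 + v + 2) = -2*v^2 - 4*v + 2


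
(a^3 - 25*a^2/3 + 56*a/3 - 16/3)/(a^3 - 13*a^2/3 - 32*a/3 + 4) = (a^2 - 8*a + 16)/(a^2 - 4*a - 12)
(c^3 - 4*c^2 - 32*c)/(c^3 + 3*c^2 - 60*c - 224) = c/(c + 7)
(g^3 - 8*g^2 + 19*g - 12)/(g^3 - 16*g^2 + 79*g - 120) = (g^2 - 5*g + 4)/(g^2 - 13*g + 40)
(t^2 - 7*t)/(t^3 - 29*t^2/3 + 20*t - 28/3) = 3*t/(3*t^2 - 8*t + 4)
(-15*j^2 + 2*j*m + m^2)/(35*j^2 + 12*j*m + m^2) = (-3*j + m)/(7*j + m)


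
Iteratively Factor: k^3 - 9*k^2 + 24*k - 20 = (k - 2)*(k^2 - 7*k + 10) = (k - 5)*(k - 2)*(k - 2)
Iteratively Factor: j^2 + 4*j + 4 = (j + 2)*(j + 2)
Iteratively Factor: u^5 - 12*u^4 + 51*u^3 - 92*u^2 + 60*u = (u - 2)*(u^4 - 10*u^3 + 31*u^2 - 30*u) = u*(u - 2)*(u^3 - 10*u^2 + 31*u - 30) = u*(u - 2)^2*(u^2 - 8*u + 15) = u*(u - 3)*(u - 2)^2*(u - 5)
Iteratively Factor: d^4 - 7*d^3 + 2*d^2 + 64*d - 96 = (d - 2)*(d^3 - 5*d^2 - 8*d + 48) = (d - 4)*(d - 2)*(d^2 - d - 12) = (d - 4)^2*(d - 2)*(d + 3)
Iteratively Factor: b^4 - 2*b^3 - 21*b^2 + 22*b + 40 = (b + 4)*(b^3 - 6*b^2 + 3*b + 10) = (b - 5)*(b + 4)*(b^2 - b - 2) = (b - 5)*(b + 1)*(b + 4)*(b - 2)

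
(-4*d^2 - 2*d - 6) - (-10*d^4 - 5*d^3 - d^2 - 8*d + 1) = 10*d^4 + 5*d^3 - 3*d^2 + 6*d - 7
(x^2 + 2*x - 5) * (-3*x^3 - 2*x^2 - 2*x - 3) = -3*x^5 - 8*x^4 + 9*x^3 + 3*x^2 + 4*x + 15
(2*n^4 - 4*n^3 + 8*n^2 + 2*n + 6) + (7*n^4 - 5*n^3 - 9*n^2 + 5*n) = 9*n^4 - 9*n^3 - n^2 + 7*n + 6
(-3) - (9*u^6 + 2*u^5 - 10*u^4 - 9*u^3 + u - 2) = -9*u^6 - 2*u^5 + 10*u^4 + 9*u^3 - u - 1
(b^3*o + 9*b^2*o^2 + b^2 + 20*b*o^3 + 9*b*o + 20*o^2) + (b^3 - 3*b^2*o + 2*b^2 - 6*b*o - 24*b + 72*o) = b^3*o + b^3 + 9*b^2*o^2 - 3*b^2*o + 3*b^2 + 20*b*o^3 + 3*b*o - 24*b + 20*o^2 + 72*o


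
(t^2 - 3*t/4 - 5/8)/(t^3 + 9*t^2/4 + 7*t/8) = (4*t - 5)/(t*(4*t + 7))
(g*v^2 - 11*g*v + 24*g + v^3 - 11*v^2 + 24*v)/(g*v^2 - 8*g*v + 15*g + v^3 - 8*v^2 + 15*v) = (v - 8)/(v - 5)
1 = 1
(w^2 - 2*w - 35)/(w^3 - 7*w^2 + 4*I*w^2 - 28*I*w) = (w + 5)/(w*(w + 4*I))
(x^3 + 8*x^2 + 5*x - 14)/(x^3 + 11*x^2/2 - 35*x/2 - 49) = 2*(x - 1)/(2*x - 7)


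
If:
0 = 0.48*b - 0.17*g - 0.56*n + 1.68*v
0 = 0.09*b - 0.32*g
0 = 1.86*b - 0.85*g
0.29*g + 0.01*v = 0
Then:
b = 0.00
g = 0.00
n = 0.00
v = 0.00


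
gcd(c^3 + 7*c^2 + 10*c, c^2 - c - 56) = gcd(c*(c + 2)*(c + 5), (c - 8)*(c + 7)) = 1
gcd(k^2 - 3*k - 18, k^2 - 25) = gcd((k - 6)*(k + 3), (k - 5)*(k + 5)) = 1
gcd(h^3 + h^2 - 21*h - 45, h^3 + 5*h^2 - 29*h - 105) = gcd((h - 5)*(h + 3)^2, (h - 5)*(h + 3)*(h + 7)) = h^2 - 2*h - 15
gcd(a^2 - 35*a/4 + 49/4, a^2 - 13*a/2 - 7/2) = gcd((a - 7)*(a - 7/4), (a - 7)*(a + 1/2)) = a - 7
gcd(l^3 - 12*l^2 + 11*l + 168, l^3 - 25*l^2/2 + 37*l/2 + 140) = l^2 - 15*l + 56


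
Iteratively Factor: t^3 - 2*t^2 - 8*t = (t - 4)*(t^2 + 2*t) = (t - 4)*(t + 2)*(t)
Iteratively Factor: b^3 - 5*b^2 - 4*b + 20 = (b + 2)*(b^2 - 7*b + 10) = (b - 2)*(b + 2)*(b - 5)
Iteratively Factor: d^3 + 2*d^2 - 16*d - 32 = (d - 4)*(d^2 + 6*d + 8) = (d - 4)*(d + 2)*(d + 4)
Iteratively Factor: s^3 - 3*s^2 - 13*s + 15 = (s - 5)*(s^2 + 2*s - 3) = (s - 5)*(s - 1)*(s + 3)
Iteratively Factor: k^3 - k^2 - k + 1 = (k - 1)*(k^2 - 1) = (k - 1)^2*(k + 1)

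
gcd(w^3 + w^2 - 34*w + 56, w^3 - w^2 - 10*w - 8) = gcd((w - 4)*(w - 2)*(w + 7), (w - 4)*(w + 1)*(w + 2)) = w - 4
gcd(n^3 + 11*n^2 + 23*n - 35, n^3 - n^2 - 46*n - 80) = n + 5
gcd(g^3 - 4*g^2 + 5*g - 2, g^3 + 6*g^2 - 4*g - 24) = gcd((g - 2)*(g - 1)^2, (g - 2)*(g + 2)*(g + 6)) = g - 2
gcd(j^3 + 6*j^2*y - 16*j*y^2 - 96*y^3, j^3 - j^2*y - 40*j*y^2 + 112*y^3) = -j + 4*y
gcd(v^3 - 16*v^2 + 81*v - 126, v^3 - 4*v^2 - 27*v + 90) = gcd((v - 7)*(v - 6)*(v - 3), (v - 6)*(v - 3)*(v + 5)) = v^2 - 9*v + 18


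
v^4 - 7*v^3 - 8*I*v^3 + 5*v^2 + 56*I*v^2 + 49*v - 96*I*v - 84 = (v - 4)*(v - 3)*(v - 7*I)*(v - I)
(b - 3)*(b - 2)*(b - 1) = b^3 - 6*b^2 + 11*b - 6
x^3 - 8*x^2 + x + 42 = (x - 7)*(x - 3)*(x + 2)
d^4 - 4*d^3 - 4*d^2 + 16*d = d*(d - 4)*(d - 2)*(d + 2)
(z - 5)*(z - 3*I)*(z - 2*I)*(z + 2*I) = z^4 - 5*z^3 - 3*I*z^3 + 4*z^2 + 15*I*z^2 - 20*z - 12*I*z + 60*I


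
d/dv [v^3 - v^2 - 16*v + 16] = 3*v^2 - 2*v - 16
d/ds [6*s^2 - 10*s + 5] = 12*s - 10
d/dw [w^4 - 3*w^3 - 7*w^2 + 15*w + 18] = 4*w^3 - 9*w^2 - 14*w + 15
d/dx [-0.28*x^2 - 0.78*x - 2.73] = -0.56*x - 0.78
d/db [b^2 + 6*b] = 2*b + 6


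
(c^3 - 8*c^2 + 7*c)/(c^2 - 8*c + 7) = c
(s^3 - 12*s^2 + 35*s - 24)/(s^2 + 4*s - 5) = (s^2 - 11*s + 24)/(s + 5)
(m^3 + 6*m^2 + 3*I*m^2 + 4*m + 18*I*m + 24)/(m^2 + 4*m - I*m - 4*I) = (m^2 + m*(6 + 4*I) + 24*I)/(m + 4)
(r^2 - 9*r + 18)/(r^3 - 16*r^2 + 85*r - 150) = (r - 3)/(r^2 - 10*r + 25)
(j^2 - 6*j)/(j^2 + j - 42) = j/(j + 7)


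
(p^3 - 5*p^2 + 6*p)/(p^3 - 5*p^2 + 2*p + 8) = p*(p - 3)/(p^2 - 3*p - 4)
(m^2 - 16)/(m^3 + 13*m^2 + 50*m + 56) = (m - 4)/(m^2 + 9*m + 14)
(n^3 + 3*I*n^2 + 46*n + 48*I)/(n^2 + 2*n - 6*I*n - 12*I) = (n^2 + 9*I*n - 8)/(n + 2)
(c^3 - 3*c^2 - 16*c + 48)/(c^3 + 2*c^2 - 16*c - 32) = (c - 3)/(c + 2)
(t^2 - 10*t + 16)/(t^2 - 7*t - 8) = (t - 2)/(t + 1)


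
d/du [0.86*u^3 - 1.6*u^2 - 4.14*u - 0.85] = 2.58*u^2 - 3.2*u - 4.14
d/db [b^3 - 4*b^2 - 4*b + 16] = 3*b^2 - 8*b - 4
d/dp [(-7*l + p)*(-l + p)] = -8*l + 2*p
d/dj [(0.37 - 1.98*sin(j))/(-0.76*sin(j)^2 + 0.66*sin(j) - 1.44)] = (-1.5048*sin(j)^2 + 0.5624*sin(j) + 2.607)*cos(j)/(0.5776*sin(j)^4 - 1.0032*sin(j)^3 + 2.6244*sin(j)^2 - 1.9008*sin(j) + 2.0736)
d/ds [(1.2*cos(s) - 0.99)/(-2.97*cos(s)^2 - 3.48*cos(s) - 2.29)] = (-3.564*cos(s)^2 + 5.8806*cos(s) + 6.1932)*sin(s)/(8.8209*cos(s)^4 + 20.6712*cos(s)^3 + 25.713*cos(s)^2 + 15.9384*cos(s) + 5.2441)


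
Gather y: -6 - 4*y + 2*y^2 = 2*y^2 - 4*y - 6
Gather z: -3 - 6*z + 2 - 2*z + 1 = -8*z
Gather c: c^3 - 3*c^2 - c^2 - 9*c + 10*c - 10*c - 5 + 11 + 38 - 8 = c^3 - 4*c^2 - 9*c + 36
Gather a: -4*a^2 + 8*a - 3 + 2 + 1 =-4*a^2 + 8*a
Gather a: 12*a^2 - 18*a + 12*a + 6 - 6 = 12*a^2 - 6*a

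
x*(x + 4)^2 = x^3 + 8*x^2 + 16*x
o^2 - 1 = (o - 1)*(o + 1)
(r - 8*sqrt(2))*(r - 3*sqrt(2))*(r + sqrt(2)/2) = r^3 - 21*sqrt(2)*r^2/2 + 37*r + 24*sqrt(2)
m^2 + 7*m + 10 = (m + 2)*(m + 5)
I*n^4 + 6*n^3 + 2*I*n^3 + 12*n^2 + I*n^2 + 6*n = n*(n + 1)*(n - 6*I)*(I*n + I)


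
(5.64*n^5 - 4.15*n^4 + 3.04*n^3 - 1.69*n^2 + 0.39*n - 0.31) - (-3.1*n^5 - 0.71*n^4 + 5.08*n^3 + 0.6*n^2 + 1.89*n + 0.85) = 8.74*n^5 - 3.44*n^4 - 2.04*n^3 - 2.29*n^2 - 1.5*n - 1.16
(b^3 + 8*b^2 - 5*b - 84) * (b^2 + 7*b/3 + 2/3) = b^5 + 31*b^4/3 + 43*b^3/3 - 271*b^2/3 - 598*b/3 - 56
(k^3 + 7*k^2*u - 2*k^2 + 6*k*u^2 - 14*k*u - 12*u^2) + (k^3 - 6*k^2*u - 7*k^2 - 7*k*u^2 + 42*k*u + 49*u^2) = 2*k^3 + k^2*u - 9*k^2 - k*u^2 + 28*k*u + 37*u^2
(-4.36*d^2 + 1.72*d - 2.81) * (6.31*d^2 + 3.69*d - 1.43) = -27.5116*d^4 - 5.2352*d^3 - 5.1495*d^2 - 12.8285*d + 4.0183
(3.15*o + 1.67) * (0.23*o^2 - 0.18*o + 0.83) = 0.7245*o^3 - 0.1829*o^2 + 2.3139*o + 1.3861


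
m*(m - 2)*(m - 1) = m^3 - 3*m^2 + 2*m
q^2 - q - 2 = (q - 2)*(q + 1)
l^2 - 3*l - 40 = (l - 8)*(l + 5)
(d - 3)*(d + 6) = d^2 + 3*d - 18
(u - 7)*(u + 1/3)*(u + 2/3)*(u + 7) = u^4 + u^3 - 439*u^2/9 - 49*u - 98/9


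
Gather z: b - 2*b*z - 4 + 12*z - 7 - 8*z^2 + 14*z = b - 8*z^2 + z*(26 - 2*b) - 11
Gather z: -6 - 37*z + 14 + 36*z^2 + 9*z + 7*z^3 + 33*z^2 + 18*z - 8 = 7*z^3 + 69*z^2 - 10*z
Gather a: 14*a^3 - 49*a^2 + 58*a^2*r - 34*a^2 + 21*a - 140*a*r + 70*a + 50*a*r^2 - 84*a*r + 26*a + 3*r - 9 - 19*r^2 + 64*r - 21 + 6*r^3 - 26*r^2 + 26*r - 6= 14*a^3 + a^2*(58*r - 83) + a*(50*r^2 - 224*r + 117) + 6*r^3 - 45*r^2 + 93*r - 36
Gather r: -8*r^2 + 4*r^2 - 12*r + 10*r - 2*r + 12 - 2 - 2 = -4*r^2 - 4*r + 8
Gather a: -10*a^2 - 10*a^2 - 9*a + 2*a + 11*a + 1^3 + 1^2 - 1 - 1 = -20*a^2 + 4*a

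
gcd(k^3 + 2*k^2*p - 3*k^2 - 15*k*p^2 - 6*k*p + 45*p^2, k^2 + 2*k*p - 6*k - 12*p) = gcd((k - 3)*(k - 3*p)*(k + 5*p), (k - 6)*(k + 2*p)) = 1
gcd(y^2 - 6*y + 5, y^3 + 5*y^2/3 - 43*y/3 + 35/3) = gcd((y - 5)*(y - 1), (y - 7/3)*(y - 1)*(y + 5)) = y - 1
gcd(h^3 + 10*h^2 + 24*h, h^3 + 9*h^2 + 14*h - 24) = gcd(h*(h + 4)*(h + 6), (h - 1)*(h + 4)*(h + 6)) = h^2 + 10*h + 24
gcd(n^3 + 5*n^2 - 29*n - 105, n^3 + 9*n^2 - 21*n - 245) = n^2 + 2*n - 35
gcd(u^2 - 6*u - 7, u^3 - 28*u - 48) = 1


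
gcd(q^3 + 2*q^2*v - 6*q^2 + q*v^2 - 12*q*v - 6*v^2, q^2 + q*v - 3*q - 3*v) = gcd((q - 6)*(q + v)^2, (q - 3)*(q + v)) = q + v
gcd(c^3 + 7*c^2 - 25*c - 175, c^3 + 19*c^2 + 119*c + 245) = c^2 + 12*c + 35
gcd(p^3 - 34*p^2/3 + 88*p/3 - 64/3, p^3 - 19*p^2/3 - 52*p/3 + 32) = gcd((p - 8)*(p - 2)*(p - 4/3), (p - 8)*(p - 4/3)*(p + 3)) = p^2 - 28*p/3 + 32/3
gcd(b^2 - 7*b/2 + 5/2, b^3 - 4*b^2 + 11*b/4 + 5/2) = b - 5/2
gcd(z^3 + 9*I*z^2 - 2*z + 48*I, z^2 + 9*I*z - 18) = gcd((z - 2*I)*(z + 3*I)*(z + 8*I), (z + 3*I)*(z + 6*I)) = z + 3*I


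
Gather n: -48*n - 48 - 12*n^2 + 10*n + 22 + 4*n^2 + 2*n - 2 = -8*n^2 - 36*n - 28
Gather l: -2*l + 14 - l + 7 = 21 - 3*l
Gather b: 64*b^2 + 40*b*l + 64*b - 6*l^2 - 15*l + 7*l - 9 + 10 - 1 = 64*b^2 + b*(40*l + 64) - 6*l^2 - 8*l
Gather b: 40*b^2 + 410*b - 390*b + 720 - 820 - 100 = 40*b^2 + 20*b - 200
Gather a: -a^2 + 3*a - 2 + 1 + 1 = -a^2 + 3*a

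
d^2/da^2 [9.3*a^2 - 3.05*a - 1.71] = 18.6000000000000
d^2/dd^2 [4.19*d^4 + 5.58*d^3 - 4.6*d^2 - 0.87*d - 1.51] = 50.28*d^2 + 33.48*d - 9.2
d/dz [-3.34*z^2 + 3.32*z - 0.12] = 3.32 - 6.68*z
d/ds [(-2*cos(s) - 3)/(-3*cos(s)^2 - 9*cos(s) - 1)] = (-6*sin(s)^2 + 18*cos(s) + 31)*sin(s)/(3*cos(s)^2 + 9*cos(s) + 1)^2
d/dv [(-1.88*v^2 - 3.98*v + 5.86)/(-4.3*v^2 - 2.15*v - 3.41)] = (-13.072*v^2 + 63.2176*v + 26.1708)/(18.49*v^4 + 18.49*v^3 + 33.9485*v^2 + 14.663*v + 11.6281)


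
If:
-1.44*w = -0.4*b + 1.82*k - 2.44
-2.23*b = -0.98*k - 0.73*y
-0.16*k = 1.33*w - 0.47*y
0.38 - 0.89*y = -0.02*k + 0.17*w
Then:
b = 0.83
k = 1.54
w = -0.02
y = 0.47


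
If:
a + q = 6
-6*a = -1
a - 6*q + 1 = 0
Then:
No Solution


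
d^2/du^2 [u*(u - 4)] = 2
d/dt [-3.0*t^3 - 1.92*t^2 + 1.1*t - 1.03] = -9.0*t^2 - 3.84*t + 1.1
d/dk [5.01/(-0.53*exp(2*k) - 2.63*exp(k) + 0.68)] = (5.3106*exp(k) + 13.1763)*exp(k)/(0.53*exp(2*k) + 2.63*exp(k) - 0.68)^2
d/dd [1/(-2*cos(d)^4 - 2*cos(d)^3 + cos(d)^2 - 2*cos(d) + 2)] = 2*(-4*cos(d)^3 - 3*cos(d)^2 + cos(d) - 1)*sin(d)/(2*cos(d)^4 + 2*cos(d)^3 - cos(d)^2 + 2*cos(d) - 2)^2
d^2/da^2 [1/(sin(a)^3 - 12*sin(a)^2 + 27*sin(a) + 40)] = 3*(-3*sin(a)^5 + 47*sin(a)^4 - 253*sin(a)^3 + 633*sin(a)^2 - 1174*sin(a) + 806)/((sin(a) - 8)^3*(sin(a) - 5)^3*(sin(a) + 1)^2)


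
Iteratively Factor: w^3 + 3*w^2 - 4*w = (w - 1)*(w^2 + 4*w) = (w - 1)*(w + 4)*(w)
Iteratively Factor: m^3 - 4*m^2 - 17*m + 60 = (m + 4)*(m^2 - 8*m + 15) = (m - 5)*(m + 4)*(m - 3)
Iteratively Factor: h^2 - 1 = (h - 1)*(h + 1)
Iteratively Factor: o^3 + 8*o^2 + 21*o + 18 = (o + 3)*(o^2 + 5*o + 6) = (o + 2)*(o + 3)*(o + 3)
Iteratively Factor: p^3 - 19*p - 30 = (p + 3)*(p^2 - 3*p - 10) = (p + 2)*(p + 3)*(p - 5)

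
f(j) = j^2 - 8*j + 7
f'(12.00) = 16.00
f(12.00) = 55.00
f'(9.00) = 10.00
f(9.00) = 16.00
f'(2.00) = -4.00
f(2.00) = -5.00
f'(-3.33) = -14.66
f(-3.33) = 44.73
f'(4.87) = 1.74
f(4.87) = -8.24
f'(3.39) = -1.22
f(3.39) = -8.63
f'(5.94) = 3.88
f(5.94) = -5.24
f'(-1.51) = -11.02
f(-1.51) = 21.36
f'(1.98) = -4.04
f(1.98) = -4.92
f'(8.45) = 8.90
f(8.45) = 10.80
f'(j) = 2*j - 8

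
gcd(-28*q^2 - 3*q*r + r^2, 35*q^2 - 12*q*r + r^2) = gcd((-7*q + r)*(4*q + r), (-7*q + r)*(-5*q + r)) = 7*q - r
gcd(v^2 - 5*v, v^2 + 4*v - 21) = 1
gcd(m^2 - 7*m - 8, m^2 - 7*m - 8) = m^2 - 7*m - 8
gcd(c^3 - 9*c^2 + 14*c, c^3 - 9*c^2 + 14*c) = c^3 - 9*c^2 + 14*c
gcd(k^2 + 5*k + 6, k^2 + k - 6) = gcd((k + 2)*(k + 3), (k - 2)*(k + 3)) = k + 3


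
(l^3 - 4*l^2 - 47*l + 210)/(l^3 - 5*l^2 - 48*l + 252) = (l - 5)/(l - 6)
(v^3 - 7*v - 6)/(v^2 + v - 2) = (v^2 - 2*v - 3)/(v - 1)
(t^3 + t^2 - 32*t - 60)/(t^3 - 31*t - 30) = (t + 2)/(t + 1)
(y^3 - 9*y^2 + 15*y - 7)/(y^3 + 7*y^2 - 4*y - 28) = (y^3 - 9*y^2 + 15*y - 7)/(y^3 + 7*y^2 - 4*y - 28)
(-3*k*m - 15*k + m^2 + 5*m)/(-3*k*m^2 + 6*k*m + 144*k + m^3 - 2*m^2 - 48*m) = (m + 5)/(m^2 - 2*m - 48)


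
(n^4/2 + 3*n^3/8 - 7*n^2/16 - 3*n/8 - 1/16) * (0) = 0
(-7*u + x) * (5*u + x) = -35*u^2 - 2*u*x + x^2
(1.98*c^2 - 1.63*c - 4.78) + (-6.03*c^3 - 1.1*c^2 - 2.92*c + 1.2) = -6.03*c^3 + 0.88*c^2 - 4.55*c - 3.58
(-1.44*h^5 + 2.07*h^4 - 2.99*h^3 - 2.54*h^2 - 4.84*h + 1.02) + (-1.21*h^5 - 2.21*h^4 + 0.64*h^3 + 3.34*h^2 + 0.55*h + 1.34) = -2.65*h^5 - 0.14*h^4 - 2.35*h^3 + 0.8*h^2 - 4.29*h + 2.36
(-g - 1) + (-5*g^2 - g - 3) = -5*g^2 - 2*g - 4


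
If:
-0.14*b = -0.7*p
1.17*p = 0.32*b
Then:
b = 0.00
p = 0.00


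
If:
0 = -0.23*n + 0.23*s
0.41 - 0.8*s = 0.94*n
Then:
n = 0.24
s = 0.24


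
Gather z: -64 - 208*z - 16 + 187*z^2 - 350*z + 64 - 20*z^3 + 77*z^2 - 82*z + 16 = -20*z^3 + 264*z^2 - 640*z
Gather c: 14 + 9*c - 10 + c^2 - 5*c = c^2 + 4*c + 4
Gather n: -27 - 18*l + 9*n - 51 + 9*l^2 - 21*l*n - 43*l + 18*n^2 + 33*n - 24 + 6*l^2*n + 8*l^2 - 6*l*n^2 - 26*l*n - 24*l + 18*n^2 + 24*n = 17*l^2 - 85*l + n^2*(36 - 6*l) + n*(6*l^2 - 47*l + 66) - 102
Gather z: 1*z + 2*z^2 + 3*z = 2*z^2 + 4*z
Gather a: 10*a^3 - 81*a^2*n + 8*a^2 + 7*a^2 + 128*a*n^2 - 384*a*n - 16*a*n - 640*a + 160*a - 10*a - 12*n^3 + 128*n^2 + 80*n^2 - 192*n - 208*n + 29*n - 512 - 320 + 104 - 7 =10*a^3 + a^2*(15 - 81*n) + a*(128*n^2 - 400*n - 490) - 12*n^3 + 208*n^2 - 371*n - 735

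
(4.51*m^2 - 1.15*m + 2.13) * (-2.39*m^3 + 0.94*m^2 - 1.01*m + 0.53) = -10.7789*m^5 + 6.9879*m^4 - 10.7268*m^3 + 5.554*m^2 - 2.7608*m + 1.1289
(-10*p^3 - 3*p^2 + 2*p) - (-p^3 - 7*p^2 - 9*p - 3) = -9*p^3 + 4*p^2 + 11*p + 3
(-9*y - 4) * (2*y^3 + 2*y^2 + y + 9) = -18*y^4 - 26*y^3 - 17*y^2 - 85*y - 36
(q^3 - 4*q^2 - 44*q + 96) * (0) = 0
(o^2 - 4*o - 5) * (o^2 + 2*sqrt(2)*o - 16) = o^4 - 4*o^3 + 2*sqrt(2)*o^3 - 21*o^2 - 8*sqrt(2)*o^2 - 10*sqrt(2)*o + 64*o + 80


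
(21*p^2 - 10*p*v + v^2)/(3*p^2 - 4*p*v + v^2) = (7*p - v)/(p - v)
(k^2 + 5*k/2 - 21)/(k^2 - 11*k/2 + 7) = (k + 6)/(k - 2)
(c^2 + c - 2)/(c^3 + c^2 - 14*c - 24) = (c - 1)/(c^2 - c - 12)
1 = 1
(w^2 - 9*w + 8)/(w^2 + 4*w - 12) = (w^2 - 9*w + 8)/(w^2 + 4*w - 12)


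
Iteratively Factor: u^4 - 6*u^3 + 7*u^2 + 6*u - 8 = (u + 1)*(u^3 - 7*u^2 + 14*u - 8) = (u - 1)*(u + 1)*(u^2 - 6*u + 8) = (u - 2)*(u - 1)*(u + 1)*(u - 4)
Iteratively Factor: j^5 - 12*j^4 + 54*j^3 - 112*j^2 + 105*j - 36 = (j - 1)*(j^4 - 11*j^3 + 43*j^2 - 69*j + 36) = (j - 1)^2*(j^3 - 10*j^2 + 33*j - 36) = (j - 3)*(j - 1)^2*(j^2 - 7*j + 12) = (j - 4)*(j - 3)*(j - 1)^2*(j - 3)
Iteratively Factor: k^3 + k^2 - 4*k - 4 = (k + 2)*(k^2 - k - 2) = (k + 1)*(k + 2)*(k - 2)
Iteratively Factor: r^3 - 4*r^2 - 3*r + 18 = (r + 2)*(r^2 - 6*r + 9) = (r - 3)*(r + 2)*(r - 3)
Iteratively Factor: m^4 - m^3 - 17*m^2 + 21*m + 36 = (m - 3)*(m^3 + 2*m^2 - 11*m - 12) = (m - 3)^2*(m^2 + 5*m + 4) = (m - 3)^2*(m + 4)*(m + 1)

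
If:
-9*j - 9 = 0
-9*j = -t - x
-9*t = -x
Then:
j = -1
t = -9/10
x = -81/10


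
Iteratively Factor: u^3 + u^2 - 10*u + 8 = (u - 1)*(u^2 + 2*u - 8) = (u - 1)*(u + 4)*(u - 2)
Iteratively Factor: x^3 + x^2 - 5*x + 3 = (x - 1)*(x^2 + 2*x - 3) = (x - 1)*(x + 3)*(x - 1)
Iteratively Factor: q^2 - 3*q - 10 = (q + 2)*(q - 5)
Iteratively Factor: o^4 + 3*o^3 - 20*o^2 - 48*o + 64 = (o + 4)*(o^3 - o^2 - 16*o + 16) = (o + 4)^2*(o^2 - 5*o + 4) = (o - 4)*(o + 4)^2*(o - 1)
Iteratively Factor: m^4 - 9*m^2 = (m + 3)*(m^3 - 3*m^2) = (m - 3)*(m + 3)*(m^2) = m*(m - 3)*(m + 3)*(m)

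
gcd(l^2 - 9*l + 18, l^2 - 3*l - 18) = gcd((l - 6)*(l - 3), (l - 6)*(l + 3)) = l - 6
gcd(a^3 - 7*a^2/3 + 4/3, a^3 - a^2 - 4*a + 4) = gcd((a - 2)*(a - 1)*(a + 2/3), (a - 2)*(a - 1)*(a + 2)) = a^2 - 3*a + 2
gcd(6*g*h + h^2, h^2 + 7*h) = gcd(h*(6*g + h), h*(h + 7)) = h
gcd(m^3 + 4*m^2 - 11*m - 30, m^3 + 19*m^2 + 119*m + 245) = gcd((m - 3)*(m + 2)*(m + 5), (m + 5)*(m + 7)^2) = m + 5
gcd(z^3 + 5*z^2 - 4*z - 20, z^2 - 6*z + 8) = z - 2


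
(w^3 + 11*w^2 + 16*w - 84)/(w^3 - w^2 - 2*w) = (w^2 + 13*w + 42)/(w*(w + 1))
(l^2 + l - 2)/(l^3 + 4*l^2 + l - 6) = 1/(l + 3)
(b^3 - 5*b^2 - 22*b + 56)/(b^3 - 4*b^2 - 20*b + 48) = (b - 7)/(b - 6)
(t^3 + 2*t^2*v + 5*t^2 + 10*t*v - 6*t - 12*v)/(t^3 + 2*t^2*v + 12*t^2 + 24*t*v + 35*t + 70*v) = (t^2 + 5*t - 6)/(t^2 + 12*t + 35)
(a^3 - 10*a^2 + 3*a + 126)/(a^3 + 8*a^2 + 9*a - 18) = (a^2 - 13*a + 42)/(a^2 + 5*a - 6)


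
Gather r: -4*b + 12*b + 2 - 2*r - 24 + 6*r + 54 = 8*b + 4*r + 32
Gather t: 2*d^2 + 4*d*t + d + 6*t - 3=2*d^2 + d + t*(4*d + 6) - 3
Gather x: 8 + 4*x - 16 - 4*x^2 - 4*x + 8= -4*x^2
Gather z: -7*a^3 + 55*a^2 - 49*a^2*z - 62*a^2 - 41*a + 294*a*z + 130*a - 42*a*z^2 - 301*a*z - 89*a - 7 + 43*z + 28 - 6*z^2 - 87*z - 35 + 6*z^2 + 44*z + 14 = -7*a^3 - 7*a^2 - 42*a*z^2 + z*(-49*a^2 - 7*a)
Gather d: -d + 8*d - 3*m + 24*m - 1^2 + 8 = 7*d + 21*m + 7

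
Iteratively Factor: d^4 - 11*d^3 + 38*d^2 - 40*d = (d - 2)*(d^3 - 9*d^2 + 20*d) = (d - 5)*(d - 2)*(d^2 - 4*d) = (d - 5)*(d - 4)*(d - 2)*(d)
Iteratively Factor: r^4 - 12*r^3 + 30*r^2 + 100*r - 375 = (r + 3)*(r^3 - 15*r^2 + 75*r - 125) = (r - 5)*(r + 3)*(r^2 - 10*r + 25) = (r - 5)^2*(r + 3)*(r - 5)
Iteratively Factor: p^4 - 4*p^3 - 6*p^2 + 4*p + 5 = (p - 1)*(p^3 - 3*p^2 - 9*p - 5) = (p - 5)*(p - 1)*(p^2 + 2*p + 1) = (p - 5)*(p - 1)*(p + 1)*(p + 1)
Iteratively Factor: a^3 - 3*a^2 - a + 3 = (a - 1)*(a^2 - 2*a - 3) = (a - 3)*(a - 1)*(a + 1)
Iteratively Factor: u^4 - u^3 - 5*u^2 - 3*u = (u)*(u^3 - u^2 - 5*u - 3) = u*(u + 1)*(u^2 - 2*u - 3) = u*(u - 3)*(u + 1)*(u + 1)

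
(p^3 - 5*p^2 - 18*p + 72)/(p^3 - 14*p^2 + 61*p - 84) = (p^2 - 2*p - 24)/(p^2 - 11*p + 28)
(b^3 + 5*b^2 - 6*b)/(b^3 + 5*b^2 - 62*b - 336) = b*(b - 1)/(b^2 - b - 56)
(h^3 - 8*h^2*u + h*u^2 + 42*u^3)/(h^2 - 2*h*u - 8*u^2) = (-h^2 + 10*h*u - 21*u^2)/(-h + 4*u)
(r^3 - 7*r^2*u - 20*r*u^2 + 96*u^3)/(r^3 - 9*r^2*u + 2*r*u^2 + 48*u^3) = (r + 4*u)/(r + 2*u)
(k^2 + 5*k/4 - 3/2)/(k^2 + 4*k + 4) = (k - 3/4)/(k + 2)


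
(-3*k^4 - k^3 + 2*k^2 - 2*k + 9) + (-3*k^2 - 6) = -3*k^4 - k^3 - k^2 - 2*k + 3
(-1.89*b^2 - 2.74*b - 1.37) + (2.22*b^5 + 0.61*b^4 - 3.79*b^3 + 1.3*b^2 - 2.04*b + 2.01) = 2.22*b^5 + 0.61*b^4 - 3.79*b^3 - 0.59*b^2 - 4.78*b + 0.64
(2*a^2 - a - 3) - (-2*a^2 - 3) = 4*a^2 - a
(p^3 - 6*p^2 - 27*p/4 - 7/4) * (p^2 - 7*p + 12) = p^5 - 13*p^4 + 189*p^3/4 - 53*p^2/2 - 275*p/4 - 21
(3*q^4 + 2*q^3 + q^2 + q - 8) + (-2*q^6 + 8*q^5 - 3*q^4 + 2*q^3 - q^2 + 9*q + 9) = -2*q^6 + 8*q^5 + 4*q^3 + 10*q + 1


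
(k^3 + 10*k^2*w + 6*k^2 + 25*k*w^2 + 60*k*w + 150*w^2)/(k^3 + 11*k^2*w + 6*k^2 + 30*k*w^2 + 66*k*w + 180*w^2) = (k + 5*w)/(k + 6*w)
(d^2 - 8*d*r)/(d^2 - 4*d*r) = (d - 8*r)/(d - 4*r)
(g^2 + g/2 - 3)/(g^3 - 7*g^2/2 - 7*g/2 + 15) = (2*g - 3)/(2*g^2 - 11*g + 15)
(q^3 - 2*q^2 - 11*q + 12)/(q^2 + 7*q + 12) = (q^2 - 5*q + 4)/(q + 4)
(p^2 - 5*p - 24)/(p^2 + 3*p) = (p - 8)/p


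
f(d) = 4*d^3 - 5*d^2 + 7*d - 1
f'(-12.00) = 1855.00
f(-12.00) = -7717.00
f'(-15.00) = 2857.00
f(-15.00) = -14731.00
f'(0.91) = 7.84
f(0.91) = 4.24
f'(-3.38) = 177.89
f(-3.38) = -236.24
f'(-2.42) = 101.48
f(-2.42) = -103.91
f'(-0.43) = 13.52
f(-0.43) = -5.25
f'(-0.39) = 12.73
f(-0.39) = -4.73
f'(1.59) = 21.44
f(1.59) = 13.57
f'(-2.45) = 103.53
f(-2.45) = -106.99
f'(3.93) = 153.04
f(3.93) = 192.08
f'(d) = 12*d^2 - 10*d + 7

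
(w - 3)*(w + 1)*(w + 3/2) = w^3 - w^2/2 - 6*w - 9/2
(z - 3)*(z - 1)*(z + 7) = z^3 + 3*z^2 - 25*z + 21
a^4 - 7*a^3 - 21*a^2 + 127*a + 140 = (a - 7)*(a - 5)*(a + 1)*(a + 4)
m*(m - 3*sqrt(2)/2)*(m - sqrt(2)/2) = m^3 - 2*sqrt(2)*m^2 + 3*m/2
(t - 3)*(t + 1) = t^2 - 2*t - 3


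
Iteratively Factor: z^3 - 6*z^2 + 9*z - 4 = (z - 4)*(z^2 - 2*z + 1) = (z - 4)*(z - 1)*(z - 1)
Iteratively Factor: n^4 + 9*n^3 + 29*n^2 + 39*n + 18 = (n + 3)*(n^3 + 6*n^2 + 11*n + 6) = (n + 3)^2*(n^2 + 3*n + 2) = (n + 1)*(n + 3)^2*(n + 2)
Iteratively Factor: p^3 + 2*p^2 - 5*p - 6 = (p + 1)*(p^2 + p - 6) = (p - 2)*(p + 1)*(p + 3)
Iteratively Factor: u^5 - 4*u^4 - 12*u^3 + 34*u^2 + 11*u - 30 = (u + 1)*(u^4 - 5*u^3 - 7*u^2 + 41*u - 30) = (u - 2)*(u + 1)*(u^3 - 3*u^2 - 13*u + 15) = (u - 5)*(u - 2)*(u + 1)*(u^2 + 2*u - 3) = (u - 5)*(u - 2)*(u + 1)*(u + 3)*(u - 1)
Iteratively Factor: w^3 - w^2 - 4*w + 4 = (w + 2)*(w^2 - 3*w + 2) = (w - 1)*(w + 2)*(w - 2)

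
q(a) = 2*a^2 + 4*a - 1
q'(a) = 4*a + 4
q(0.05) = -0.80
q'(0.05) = 4.20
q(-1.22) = -2.90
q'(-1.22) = -0.88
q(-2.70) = 2.78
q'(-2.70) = -6.80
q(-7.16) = 72.89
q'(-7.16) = -24.64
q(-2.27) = 0.23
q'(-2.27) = -5.08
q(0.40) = 0.92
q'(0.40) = 5.60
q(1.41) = 8.62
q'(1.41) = 9.64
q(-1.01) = -3.00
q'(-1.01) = -0.04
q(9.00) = 197.00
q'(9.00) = 40.00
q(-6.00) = 47.00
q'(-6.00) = -20.00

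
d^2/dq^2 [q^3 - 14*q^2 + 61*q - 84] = 6*q - 28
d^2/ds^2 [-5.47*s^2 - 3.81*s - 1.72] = -10.9400000000000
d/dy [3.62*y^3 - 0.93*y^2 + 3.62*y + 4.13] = 10.86*y^2 - 1.86*y + 3.62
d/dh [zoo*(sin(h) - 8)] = zoo*cos(h)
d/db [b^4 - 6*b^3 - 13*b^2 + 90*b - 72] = 4*b^3 - 18*b^2 - 26*b + 90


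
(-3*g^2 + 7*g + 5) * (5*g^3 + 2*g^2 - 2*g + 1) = -15*g^5 + 29*g^4 + 45*g^3 - 7*g^2 - 3*g + 5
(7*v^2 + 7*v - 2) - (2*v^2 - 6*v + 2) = 5*v^2 + 13*v - 4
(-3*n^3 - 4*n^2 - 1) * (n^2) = -3*n^5 - 4*n^4 - n^2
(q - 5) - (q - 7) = 2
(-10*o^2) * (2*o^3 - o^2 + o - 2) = -20*o^5 + 10*o^4 - 10*o^3 + 20*o^2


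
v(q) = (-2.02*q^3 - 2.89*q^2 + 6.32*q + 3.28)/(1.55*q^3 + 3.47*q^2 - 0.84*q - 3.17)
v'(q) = (-6.06*q^2 - 5.78*q + 6.32)/(1.55*q^3 + 3.47*q^2 - 0.84*q - 3.17) + (-4.65*q^2 - 6.94*q + 0.84)*(-2.02*q^3 - 2.89*q^2 + 6.32*q + 3.28)/(1.55*q^3 + 3.47*q^2 - 0.84*q - 3.17)^2 = (-2.5299*q^4 - 16.1984*q^3 - 15.5446*q^2 - 4.4406*q - 17.2792)/(2.4025*q^6 + 10.757*q^5 + 9.4369*q^4 - 15.6566*q^3 - 21.2942*q^2 + 5.3256*q + 10.0489)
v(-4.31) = -1.42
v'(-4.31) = 0.04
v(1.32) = 0.36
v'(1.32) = -3.35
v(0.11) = -1.22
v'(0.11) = -1.74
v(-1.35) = -11.69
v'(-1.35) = -36.26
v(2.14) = -0.62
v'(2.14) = -0.45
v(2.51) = -0.75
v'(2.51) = -0.29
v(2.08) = -0.59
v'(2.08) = -0.50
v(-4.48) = -1.43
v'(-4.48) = 0.03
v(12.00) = -1.21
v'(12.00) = -0.01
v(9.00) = -1.18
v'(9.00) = -0.02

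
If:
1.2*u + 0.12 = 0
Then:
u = -0.10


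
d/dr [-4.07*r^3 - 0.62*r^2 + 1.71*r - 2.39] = -12.21*r^2 - 1.24*r + 1.71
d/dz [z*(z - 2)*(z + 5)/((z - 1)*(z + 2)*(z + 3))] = (z^4 + 22*z^3 + 25*z^2 - 36*z + 60)/(z^6 + 8*z^5 + 18*z^4 - 4*z^3 - 47*z^2 - 12*z + 36)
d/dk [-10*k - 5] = -10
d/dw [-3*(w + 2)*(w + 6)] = -6*w - 24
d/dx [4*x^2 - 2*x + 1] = 8*x - 2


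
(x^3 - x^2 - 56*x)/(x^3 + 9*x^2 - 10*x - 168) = x*(x - 8)/(x^2 + 2*x - 24)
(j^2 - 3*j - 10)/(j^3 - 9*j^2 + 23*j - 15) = (j + 2)/(j^2 - 4*j + 3)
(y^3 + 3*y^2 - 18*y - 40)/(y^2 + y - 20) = y + 2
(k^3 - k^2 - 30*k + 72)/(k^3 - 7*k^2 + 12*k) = (k + 6)/k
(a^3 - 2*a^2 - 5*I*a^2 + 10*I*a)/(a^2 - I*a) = (a^2 - 2*a - 5*I*a + 10*I)/(a - I)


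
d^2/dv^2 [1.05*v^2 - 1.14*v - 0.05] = 2.10000000000000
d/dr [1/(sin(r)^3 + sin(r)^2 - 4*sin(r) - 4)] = (-3*sin(r)^2 - 2*sin(r) + 4)*cos(r)/(sin(r)^3 + sin(r)^2 - 4*sin(r) - 4)^2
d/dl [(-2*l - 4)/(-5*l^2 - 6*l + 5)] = 2*(5*l^2 + 6*l - 2*(l + 2)*(5*l + 3) - 5)/(5*l^2 + 6*l - 5)^2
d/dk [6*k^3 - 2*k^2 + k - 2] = 18*k^2 - 4*k + 1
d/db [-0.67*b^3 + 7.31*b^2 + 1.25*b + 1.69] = -2.01*b^2 + 14.62*b + 1.25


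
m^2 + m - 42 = (m - 6)*(m + 7)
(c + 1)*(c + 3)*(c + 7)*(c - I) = c^4 + 11*c^3 - I*c^3 + 31*c^2 - 11*I*c^2 + 21*c - 31*I*c - 21*I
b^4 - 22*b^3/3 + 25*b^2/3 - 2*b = b*(b - 6)*(b - 1)*(b - 1/3)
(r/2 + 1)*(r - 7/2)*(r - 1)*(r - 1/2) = r^4/2 - 3*r^3/2 - 17*r^2/8 + 39*r/8 - 7/4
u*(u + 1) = u^2 + u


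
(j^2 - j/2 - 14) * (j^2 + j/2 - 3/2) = j^4 - 63*j^2/4 - 25*j/4 + 21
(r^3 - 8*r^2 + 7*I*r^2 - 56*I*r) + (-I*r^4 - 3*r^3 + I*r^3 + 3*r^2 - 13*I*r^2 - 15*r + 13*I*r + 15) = -I*r^4 - 2*r^3 + I*r^3 - 5*r^2 - 6*I*r^2 - 15*r - 43*I*r + 15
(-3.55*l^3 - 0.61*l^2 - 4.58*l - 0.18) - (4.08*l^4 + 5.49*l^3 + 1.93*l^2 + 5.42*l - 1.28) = -4.08*l^4 - 9.04*l^3 - 2.54*l^2 - 10.0*l + 1.1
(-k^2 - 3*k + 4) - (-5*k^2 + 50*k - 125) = 4*k^2 - 53*k + 129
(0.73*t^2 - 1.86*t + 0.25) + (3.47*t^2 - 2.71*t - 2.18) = 4.2*t^2 - 4.57*t - 1.93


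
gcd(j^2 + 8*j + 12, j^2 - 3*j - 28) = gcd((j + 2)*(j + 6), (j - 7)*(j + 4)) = 1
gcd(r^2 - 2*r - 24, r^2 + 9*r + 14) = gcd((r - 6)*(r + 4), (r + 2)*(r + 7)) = 1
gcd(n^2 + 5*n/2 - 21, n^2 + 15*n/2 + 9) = n + 6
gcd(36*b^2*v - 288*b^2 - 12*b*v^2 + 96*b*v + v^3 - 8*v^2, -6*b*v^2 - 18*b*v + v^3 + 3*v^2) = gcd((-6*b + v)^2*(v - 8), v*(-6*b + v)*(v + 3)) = -6*b + v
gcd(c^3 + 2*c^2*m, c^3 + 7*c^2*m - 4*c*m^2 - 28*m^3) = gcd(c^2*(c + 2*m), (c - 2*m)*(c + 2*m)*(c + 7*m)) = c + 2*m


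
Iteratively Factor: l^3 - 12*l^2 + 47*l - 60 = (l - 5)*(l^2 - 7*l + 12) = (l - 5)*(l - 3)*(l - 4)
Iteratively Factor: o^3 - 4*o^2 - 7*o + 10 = (o + 2)*(o^2 - 6*o + 5) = (o - 1)*(o + 2)*(o - 5)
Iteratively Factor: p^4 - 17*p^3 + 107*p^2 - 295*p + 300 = (p - 4)*(p^3 - 13*p^2 + 55*p - 75) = (p - 5)*(p - 4)*(p^2 - 8*p + 15) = (p - 5)*(p - 4)*(p - 3)*(p - 5)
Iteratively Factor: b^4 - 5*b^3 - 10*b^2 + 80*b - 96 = (b - 2)*(b^3 - 3*b^2 - 16*b + 48) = (b - 4)*(b - 2)*(b^2 + b - 12) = (b - 4)*(b - 3)*(b - 2)*(b + 4)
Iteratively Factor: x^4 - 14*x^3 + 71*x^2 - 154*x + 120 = (x - 5)*(x^3 - 9*x^2 + 26*x - 24) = (x - 5)*(x - 2)*(x^2 - 7*x + 12) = (x - 5)*(x - 3)*(x - 2)*(x - 4)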